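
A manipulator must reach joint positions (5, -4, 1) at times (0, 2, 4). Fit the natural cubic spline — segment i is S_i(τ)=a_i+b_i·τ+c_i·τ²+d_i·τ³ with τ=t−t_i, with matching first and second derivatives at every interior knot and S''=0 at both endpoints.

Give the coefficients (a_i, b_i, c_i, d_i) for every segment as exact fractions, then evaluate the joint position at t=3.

  seg 0: a=5 b=-25/4 c=0 d=7/16
  seg 1: a=-4 b=-1 c=21/8 d=-7/16
S(3) = -45/16

Δ: Δ0=-9/2, Δ1=5/2
row 1: diag=8, rhs=42; c'=1/4, d'=21/4
back: M1=21/4
M: M0=0, M1=21/4, M2=0
seg 0: a=5, c=M0/2=0, d=(M1−M0)/(6·2)=7/16, b=Δ0−h0·(2M0+M1)/6=-25/4
seg 1: a=-4, c=M1/2=21/8, d=(M2−M1)/(6·2)=-7/16, b=Δ1−h1·(2M1+M2)/6=-1
t_q=3 → seg 1, τ=1; S=-4+-1·τ+21/8·τ²+-7/16·τ³=-45/16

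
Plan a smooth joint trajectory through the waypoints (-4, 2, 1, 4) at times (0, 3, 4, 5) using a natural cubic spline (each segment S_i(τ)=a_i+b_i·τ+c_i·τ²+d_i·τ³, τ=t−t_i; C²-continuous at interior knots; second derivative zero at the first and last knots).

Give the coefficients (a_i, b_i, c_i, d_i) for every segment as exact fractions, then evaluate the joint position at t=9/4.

Δ: Δ0=2, Δ1=-1, Δ2=3
row 1: diag=8, rhs=-18; c'=1/8, d'=-9/4
row 2: denom=4−1·1/8=31/8; d'=(24−1·-9/4)/(31/8)=210/31
back: M2=210/31
back: M1=-9/4−1/8·210/31=-96/31
M: M0=0, M1=-96/31, M2=210/31, M3=0
seg 0: a=-4, c=M0/2=0, d=(M1−M0)/(6·3)=-16/93, b=Δ0−h0·(2M0+M1)/6=110/31
seg 1: a=2, c=M1/2=-48/31, d=(M2−M1)/(6·1)=51/31, b=Δ1−h1·(2M1+M2)/6=-34/31
seg 2: a=1, c=M2/2=105/31, d=(M3−M2)/(6·1)=-35/31, b=Δ2−h2·(2M2+M3)/6=23/31
t_q=9/4 → seg 0, τ=9/4; S=-4+110/31·τ+0·τ²+-16/93·τ³=251/124

  seg 0: a=-4 b=110/31 c=0 d=-16/93
  seg 1: a=2 b=-34/31 c=-48/31 d=51/31
  seg 2: a=1 b=23/31 c=105/31 d=-35/31
S(9/4) = 251/124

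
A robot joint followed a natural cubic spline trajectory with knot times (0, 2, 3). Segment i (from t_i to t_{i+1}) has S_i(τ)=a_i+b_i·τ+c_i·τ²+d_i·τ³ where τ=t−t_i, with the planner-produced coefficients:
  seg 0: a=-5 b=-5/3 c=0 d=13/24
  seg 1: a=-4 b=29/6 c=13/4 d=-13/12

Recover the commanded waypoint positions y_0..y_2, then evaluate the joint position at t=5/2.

y_0 = S_0(0) = a_0 = -5
y_1 = S_1(0) = a_1 = -4
y_2 = S_1(1) = 3
t_q=5/2 is in segment 1 (τ=1/2); S_1(τ)=-29/32

y_0=-5 y_1=-4 y_2=3
S(5/2) = -29/32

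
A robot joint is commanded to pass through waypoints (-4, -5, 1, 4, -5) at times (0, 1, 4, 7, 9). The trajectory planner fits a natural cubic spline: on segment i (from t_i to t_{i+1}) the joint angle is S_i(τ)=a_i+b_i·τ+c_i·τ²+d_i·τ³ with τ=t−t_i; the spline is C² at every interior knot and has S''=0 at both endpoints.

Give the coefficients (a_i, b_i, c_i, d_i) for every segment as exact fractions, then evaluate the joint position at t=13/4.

  seg 0: a=-4 b=-39/28 c=0 d=11/28
  seg 1: a=-5 b=-3/14 c=33/28 d=-37/252
  seg 2: a=1 b=81/28 c=-1/7 d=-41/252
  seg 3: a=4 b=-33/14 c=-45/28 d=15/56
S(13/4) = -2129/1792

Δ: Δ0=-1, Δ1=2, Δ2=1, Δ3=-9/2
row 1: diag=8, rhs=18; c'=3/8, d'=9/4
row 2: denom=12−3·3/8=87/8; d'=(-6−3·9/4)/(87/8)=-34/29
row 3: denom=10−3·8/29=266/29; d'=(-33−3·-34/29)/(266/29)=-45/14
back: M3=-45/14
back: M2=-34/29−8/29·-45/14=-2/7
back: M1=9/4−3/8·-2/7=33/14
M: M0=0, M1=33/14, M2=-2/7, M3=-45/14, M4=0
seg 0: a=-4, c=M0/2=0, d=(M1−M0)/(6·1)=11/28, b=Δ0−h0·(2M0+M1)/6=-39/28
seg 1: a=-5, c=M1/2=33/28, d=(M2−M1)/(6·3)=-37/252, b=Δ1−h1·(2M1+M2)/6=-3/14
seg 2: a=1, c=M2/2=-1/7, d=(M3−M2)/(6·3)=-41/252, b=Δ2−h2·(2M2+M3)/6=81/28
seg 3: a=4, c=M3/2=-45/28, d=(M4−M3)/(6·2)=15/56, b=Δ3−h3·(2M3+M4)/6=-33/14
t_q=13/4 → seg 1, τ=9/4; S=-5+-3/14·τ+33/28·τ²+-37/252·τ³=-2129/1792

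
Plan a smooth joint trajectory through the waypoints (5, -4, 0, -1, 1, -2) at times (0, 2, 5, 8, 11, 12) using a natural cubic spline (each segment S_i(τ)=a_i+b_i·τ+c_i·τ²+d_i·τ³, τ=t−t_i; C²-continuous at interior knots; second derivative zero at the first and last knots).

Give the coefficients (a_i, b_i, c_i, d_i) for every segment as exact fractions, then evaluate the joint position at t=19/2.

  seg 0: a=5 b=-35179/5958 c=0 d=1046/2979
  seg 1: a=-4 b=-10075/5958 c=2092/993 d=-19637/53622
  seg 2: a=0 b=3163/2979 c=-7085/5958 d=12943/53622
  seg 3: a=-1 b=2645/5958 c=2929/2979 d=-16247/53622
  seg 4: a=1 b=-5474/2979 c=-3463/1986 d=3463/5958
S(19/2) = 4531/5296

Δ: Δ0=-9/2, Δ1=4/3, Δ2=-1/3, Δ3=2/3, Δ4=-3
row 1: diag=10, rhs=35; c'=3/10, d'=7/2
row 2: denom=12−3·3/10=111/10; d'=(-10−3·7/2)/(111/10)=-205/111
row 3: denom=12−3·10/37=414/37; d'=(6−3·-205/111)/(414/37)=427/414
row 4: denom=8−3·37/138=331/46; d'=(-22−3·427/414)/(331/46)=-3463/993
back: M4=-3463/993
back: M3=427/414−37/138·-3463/993=5858/2979
back: M2=-205/111−10/37·5858/2979=-7085/2979
back: M1=7/2−3/10·-7085/2979=4184/993
M: M0=0, M1=4184/993, M2=-7085/2979, M3=5858/2979, M4=-3463/993, M5=0
seg 0: a=5, c=M0/2=0, d=(M1−M0)/(6·2)=1046/2979, b=Δ0−h0·(2M0+M1)/6=-35179/5958
seg 1: a=-4, c=M1/2=2092/993, d=(M2−M1)/(6·3)=-19637/53622, b=Δ1−h1·(2M1+M2)/6=-10075/5958
seg 2: a=0, c=M2/2=-7085/5958, d=(M3−M2)/(6·3)=12943/53622, b=Δ2−h2·(2M2+M3)/6=3163/2979
seg 3: a=-1, c=M3/2=2929/2979, d=(M4−M3)/(6·3)=-16247/53622, b=Δ3−h3·(2M3+M4)/6=2645/5958
seg 4: a=1, c=M4/2=-3463/1986, d=(M5−M4)/(6·1)=3463/5958, b=Δ4−h4·(2M4+M5)/6=-5474/2979
t_q=19/2 → seg 3, τ=3/2; S=-1+2645/5958·τ+2929/2979·τ²+-16247/53622·τ³=4531/5296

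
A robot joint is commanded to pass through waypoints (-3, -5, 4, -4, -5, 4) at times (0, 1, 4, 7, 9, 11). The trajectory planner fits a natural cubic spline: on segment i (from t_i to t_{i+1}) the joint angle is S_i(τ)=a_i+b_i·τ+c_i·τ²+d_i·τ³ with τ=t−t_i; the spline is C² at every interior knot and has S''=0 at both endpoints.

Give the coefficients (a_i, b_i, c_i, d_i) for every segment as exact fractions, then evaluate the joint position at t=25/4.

  seg 0: a=-3 b=-8815/3018 c=0 d=2779/3018
  seg 1: a=-5 b=-239/1509 c=2779/1006 d=-15479/27162
  seg 2: a=4 b=3107/3018 c=-3571/1509 d=10271/27162
  seg 3: a=-4 b=-4466/1509 c=1043/1006 d=1165/12072
  seg 4: a=-5 b=7079/3018 c=3251/2012 d=-3251/12072
S(25/4) = -87347/64384

Δ: Δ0=-2, Δ1=3, Δ2=-8/3, Δ3=-1/2, Δ4=9/2
row 1: diag=8, rhs=30; c'=3/8, d'=15/4
row 2: denom=12−3·3/8=87/8; d'=(-34−3·15/4)/(87/8)=-362/87
row 3: denom=10−3·8/29=266/29; d'=(13−3·-362/87)/(266/29)=739/266
row 4: denom=8−2·29/133=1006/133; d'=(30−2·739/266)/(1006/133)=3251/1006
back: M4=3251/1006
back: M3=739/266−29/133·3251/1006=1043/503
back: M2=-362/87−8/29·1043/503=-7142/1509
back: M1=15/4−3/8·-7142/1509=2779/503
M: M0=0, M1=2779/503, M2=-7142/1509, M3=1043/503, M4=3251/1006, M5=0
seg 0: a=-3, c=M0/2=0, d=(M1−M0)/(6·1)=2779/3018, b=Δ0−h0·(2M0+M1)/6=-8815/3018
seg 1: a=-5, c=M1/2=2779/1006, d=(M2−M1)/(6·3)=-15479/27162, b=Δ1−h1·(2M1+M2)/6=-239/1509
seg 2: a=4, c=M2/2=-3571/1509, d=(M3−M2)/(6·3)=10271/27162, b=Δ2−h2·(2M2+M3)/6=3107/3018
seg 3: a=-4, c=M3/2=1043/1006, d=(M4−M3)/(6·2)=1165/12072, b=Δ3−h3·(2M3+M4)/6=-4466/1509
seg 4: a=-5, c=M4/2=3251/2012, d=(M5−M4)/(6·2)=-3251/12072, b=Δ4−h4·(2M4+M5)/6=7079/3018
t_q=25/4 → seg 2, τ=9/4; S=4+3107/3018·τ+-3571/1509·τ²+10271/27162·τ³=-87347/64384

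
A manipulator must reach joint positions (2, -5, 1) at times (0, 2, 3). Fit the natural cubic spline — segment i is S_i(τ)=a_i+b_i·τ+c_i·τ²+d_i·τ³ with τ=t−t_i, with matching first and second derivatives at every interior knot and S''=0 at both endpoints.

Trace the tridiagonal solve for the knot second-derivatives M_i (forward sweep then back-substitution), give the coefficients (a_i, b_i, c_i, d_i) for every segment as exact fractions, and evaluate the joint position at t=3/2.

Δ: Δ0=-7/2, Δ1=6
row 1: diag=6, rhs=57; c'=1/6, d'=19/2
back: M1=19/2
M: M0=0, M1=19/2, M2=0
seg 0: a=2, c=M0/2=0, d=(M1−M0)/(6·2)=19/24, b=Δ0−h0·(2M0+M1)/6=-20/3
seg 1: a=-5, c=M1/2=19/4, d=(M2−M1)/(6·1)=-19/12, b=Δ1−h1·(2M1+M2)/6=17/6
t_q=3/2 → seg 0, τ=3/2; S=2+-20/3·τ+0·τ²+19/24·τ³=-341/64

  seg 0: a=2 b=-20/3 c=0 d=19/24
  seg 1: a=-5 b=17/6 c=19/4 d=-19/12
S(3/2) = -341/64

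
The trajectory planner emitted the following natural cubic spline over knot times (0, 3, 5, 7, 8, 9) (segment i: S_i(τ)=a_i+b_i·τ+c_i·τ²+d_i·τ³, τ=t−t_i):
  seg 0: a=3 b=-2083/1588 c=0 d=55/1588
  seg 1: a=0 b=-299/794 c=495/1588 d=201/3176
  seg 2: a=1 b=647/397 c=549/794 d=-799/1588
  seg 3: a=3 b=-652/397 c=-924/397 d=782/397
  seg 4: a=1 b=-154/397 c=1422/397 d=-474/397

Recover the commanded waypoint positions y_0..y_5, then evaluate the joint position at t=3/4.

y_0 = S_0(0) = a_0 = 3
y_1 = S_1(0) = a_1 = 0
y_2 = S_2(0) = a_2 = 1
y_3 = S_3(0) = a_3 = 3
y_4 = S_4(0) = a_4 = 1
y_5 = S_4(1) = 3
t_q=3/4 is in segment 0 (τ=3/4); S_0(τ)=206397/101632

y_0=3 y_1=0 y_2=1 y_3=3 y_4=1 y_5=3
S(3/4) = 206397/101632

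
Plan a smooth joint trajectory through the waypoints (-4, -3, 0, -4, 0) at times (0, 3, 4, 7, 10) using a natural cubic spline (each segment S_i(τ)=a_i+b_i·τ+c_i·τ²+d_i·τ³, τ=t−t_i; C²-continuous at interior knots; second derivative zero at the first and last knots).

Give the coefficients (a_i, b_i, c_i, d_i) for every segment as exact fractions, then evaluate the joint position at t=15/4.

  seg 0: a=-4 b=-18/19 c=0 d=73/513
  seg 1: a=-3 b=55/19 c=73/57 d=-67/57
  seg 2: a=0 b=110/57 c=-128/57 d=22/57
  seg 3: a=-4 b=-64/57 c=70/57 d=-70/513
S(15/4) = -735/1216

Δ: Δ0=1/3, Δ1=3, Δ2=-4/3, Δ3=4/3
row 1: diag=8, rhs=16; c'=1/8, d'=2
row 2: denom=8−1·1/8=63/8; d'=(-26−1·2)/(63/8)=-32/9
row 3: denom=12−3·8/21=76/7; d'=(16−3·-32/9)/(76/7)=140/57
back: M3=140/57
back: M2=-32/9−8/21·140/57=-256/57
back: M1=2−1/8·-256/57=146/57
M: M0=0, M1=146/57, M2=-256/57, M3=140/57, M4=0
seg 0: a=-4, c=M0/2=0, d=(M1−M0)/(6·3)=73/513, b=Δ0−h0·(2M0+M1)/6=-18/19
seg 1: a=-3, c=M1/2=73/57, d=(M2−M1)/(6·1)=-67/57, b=Δ1−h1·(2M1+M2)/6=55/19
seg 2: a=0, c=M2/2=-128/57, d=(M3−M2)/(6·3)=22/57, b=Δ2−h2·(2M2+M3)/6=110/57
seg 3: a=-4, c=M3/2=70/57, d=(M4−M3)/(6·3)=-70/513, b=Δ3−h3·(2M3+M4)/6=-64/57
t_q=15/4 → seg 1, τ=3/4; S=-3+55/19·τ+73/57·τ²+-67/57·τ³=-735/1216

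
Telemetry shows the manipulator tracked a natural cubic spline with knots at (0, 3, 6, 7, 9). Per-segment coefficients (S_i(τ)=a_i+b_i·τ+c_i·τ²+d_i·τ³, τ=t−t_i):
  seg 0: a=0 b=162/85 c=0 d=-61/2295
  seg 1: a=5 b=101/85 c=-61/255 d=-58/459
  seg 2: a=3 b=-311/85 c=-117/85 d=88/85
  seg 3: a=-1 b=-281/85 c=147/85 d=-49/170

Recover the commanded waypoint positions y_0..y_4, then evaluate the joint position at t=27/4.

y_0=0 y_1=5 y_2=3 y_3=-1 y_4=-3
S(27/4) = -111/1360

y_0 = S_0(0) = a_0 = 0
y_1 = S_1(0) = a_1 = 5
y_2 = S_2(0) = a_2 = 3
y_3 = S_3(0) = a_3 = -1
y_4 = S_3(2) = -3
t_q=27/4 is in segment 2 (τ=3/4); S_2(τ)=-111/1360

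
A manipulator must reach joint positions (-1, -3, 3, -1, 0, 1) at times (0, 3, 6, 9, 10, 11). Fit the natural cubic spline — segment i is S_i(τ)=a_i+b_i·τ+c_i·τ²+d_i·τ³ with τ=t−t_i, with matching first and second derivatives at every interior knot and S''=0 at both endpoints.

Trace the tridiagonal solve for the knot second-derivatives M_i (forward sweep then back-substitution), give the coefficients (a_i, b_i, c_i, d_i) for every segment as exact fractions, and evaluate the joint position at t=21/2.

  seg 0: a=-1 b=-236/139 c=0 d=430/3753
  seg 1: a=-3 b=194/139 c=430/417 d=-346/1251
  seg 2: a=3 b=16/139 c=-608/417 d=1220/3753
  seg 3: a=-1 b=20/139 c=204/139 d=-85/139
  seg 4: a=0 b=173/139 c=-51/139 d=17/139
S(21/2) = 607/1112

Δ: Δ0=-2/3, Δ1=2, Δ2=-4/3, Δ3=1, Δ4=1
row 1: diag=12, rhs=16; c'=1/4, d'=4/3
row 2: denom=12−3·1/4=45/4; d'=(-20−3·4/3)/(45/4)=-32/15
row 3: denom=8−3·4/15=36/5; d'=(14−3·-32/15)/(36/5)=17/6
row 4: denom=4−1·5/36=139/36; d'=(0−1·17/6)/(139/36)=-102/139
back: M4=-102/139
back: M3=17/6−5/36·-102/139=408/139
back: M2=-32/15−4/15·408/139=-1216/417
back: M1=4/3−1/4·-1216/417=860/417
M: M0=0, M1=860/417, M2=-1216/417, M3=408/139, M4=-102/139, M5=0
seg 0: a=-1, c=M0/2=0, d=(M1−M0)/(6·3)=430/3753, b=Δ0−h0·(2M0+M1)/6=-236/139
seg 1: a=-3, c=M1/2=430/417, d=(M2−M1)/(6·3)=-346/1251, b=Δ1−h1·(2M1+M2)/6=194/139
seg 2: a=3, c=M2/2=-608/417, d=(M3−M2)/(6·3)=1220/3753, b=Δ2−h2·(2M2+M3)/6=16/139
seg 3: a=-1, c=M3/2=204/139, d=(M4−M3)/(6·1)=-85/139, b=Δ3−h3·(2M3+M4)/6=20/139
seg 4: a=0, c=M4/2=-51/139, d=(M5−M4)/(6·1)=17/139, b=Δ4−h4·(2M4+M5)/6=173/139
t_q=21/2 → seg 4, τ=1/2; S=0+173/139·τ+-51/139·τ²+17/139·τ³=607/1112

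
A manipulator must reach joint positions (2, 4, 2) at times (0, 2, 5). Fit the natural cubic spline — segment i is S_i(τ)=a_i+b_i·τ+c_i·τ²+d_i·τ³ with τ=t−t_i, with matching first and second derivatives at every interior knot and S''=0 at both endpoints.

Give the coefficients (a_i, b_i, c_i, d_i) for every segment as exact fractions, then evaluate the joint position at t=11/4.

Δ: Δ0=1, Δ1=-2/3
row 1: diag=10, rhs=-10; c'=3/10, d'=-1
back: M1=-1
M: M0=0, M1=-1, M2=0
seg 0: a=2, c=M0/2=0, d=(M1−M0)/(6·2)=-1/12, b=Δ0−h0·(2M0+M1)/6=4/3
seg 1: a=4, c=M1/2=-1/2, d=(M2−M1)/(6·3)=1/18, b=Δ1−h1·(2M1+M2)/6=1/3
t_q=11/4 → seg 1, τ=3/4; S=4+1/3·τ+-1/2·τ²+1/18·τ³=511/128

  seg 0: a=2 b=4/3 c=0 d=-1/12
  seg 1: a=4 b=1/3 c=-1/2 d=1/18
S(11/4) = 511/128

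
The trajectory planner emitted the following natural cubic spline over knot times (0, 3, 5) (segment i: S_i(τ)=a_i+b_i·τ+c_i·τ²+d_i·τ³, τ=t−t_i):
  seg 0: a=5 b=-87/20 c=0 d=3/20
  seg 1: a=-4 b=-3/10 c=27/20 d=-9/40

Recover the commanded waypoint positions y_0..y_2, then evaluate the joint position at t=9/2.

y_0=5 y_1=-4 y_2=-1
S(9/2) = -139/64

y_0 = S_0(0) = a_0 = 5
y_1 = S_1(0) = a_1 = -4
y_2 = S_1(2) = -1
t_q=9/2 is in segment 1 (τ=3/2); S_1(τ)=-139/64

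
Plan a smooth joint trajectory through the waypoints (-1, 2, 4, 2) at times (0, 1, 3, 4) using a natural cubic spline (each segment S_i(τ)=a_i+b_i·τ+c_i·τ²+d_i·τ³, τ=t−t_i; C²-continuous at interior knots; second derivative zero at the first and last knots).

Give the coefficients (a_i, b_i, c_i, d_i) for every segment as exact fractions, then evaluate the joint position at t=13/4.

Δ: Δ0=3, Δ1=1, Δ2=-2
row 1: diag=6, rhs=-12; c'=1/3, d'=-2
row 2: denom=6−2·1/3=16/3; d'=(-18−2·-2)/(16/3)=-21/8
back: M2=-21/8
back: M1=-2−1/3·-21/8=-9/8
M: M0=0, M1=-9/8, M2=-21/8, M3=0
seg 0: a=-1, c=M0/2=0, d=(M1−M0)/(6·1)=-3/16, b=Δ0−h0·(2M0+M1)/6=51/16
seg 1: a=2, c=M1/2=-9/16, d=(M2−M1)/(6·2)=-1/8, b=Δ1−h1·(2M1+M2)/6=21/8
seg 2: a=4, c=M2/2=-21/16, d=(M3−M2)/(6·1)=7/16, b=Δ2−h2·(2M2+M3)/6=-9/8
t_q=13/4 → seg 2, τ=1/4; S=4+-9/8·τ+-21/16·τ²+7/16·τ³=3731/1024

  seg 0: a=-1 b=51/16 c=0 d=-3/16
  seg 1: a=2 b=21/8 c=-9/16 d=-1/8
  seg 2: a=4 b=-9/8 c=-21/16 d=7/16
S(13/4) = 3731/1024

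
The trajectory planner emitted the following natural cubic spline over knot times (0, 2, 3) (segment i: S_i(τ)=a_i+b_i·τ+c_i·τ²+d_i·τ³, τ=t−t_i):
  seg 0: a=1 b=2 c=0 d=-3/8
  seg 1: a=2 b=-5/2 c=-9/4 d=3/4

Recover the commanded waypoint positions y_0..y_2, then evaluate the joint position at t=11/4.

y_0=1 y_1=2 y_2=-2
S(11/4) = -211/256

y_0 = S_0(0) = a_0 = 1
y_1 = S_1(0) = a_1 = 2
y_2 = S_1(1) = -2
t_q=11/4 is in segment 1 (τ=3/4); S_1(τ)=-211/256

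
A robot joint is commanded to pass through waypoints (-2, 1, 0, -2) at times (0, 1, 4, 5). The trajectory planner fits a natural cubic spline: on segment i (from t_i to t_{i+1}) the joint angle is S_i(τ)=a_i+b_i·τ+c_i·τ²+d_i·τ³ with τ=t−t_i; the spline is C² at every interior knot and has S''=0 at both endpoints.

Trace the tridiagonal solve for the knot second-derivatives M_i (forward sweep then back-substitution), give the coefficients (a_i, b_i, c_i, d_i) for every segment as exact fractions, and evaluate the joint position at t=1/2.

Δ: Δ0=3, Δ1=-1/3, Δ2=-2
row 1: diag=8, rhs=-20; c'=3/8, d'=-5/2
row 2: denom=8−3·3/8=55/8; d'=(-10−3·-5/2)/(55/8)=-4/11
back: M2=-4/11
back: M1=-5/2−3/8·-4/11=-26/11
M: M0=0, M1=-26/11, M2=-4/11, M3=0
seg 0: a=-2, c=M0/2=0, d=(M1−M0)/(6·1)=-13/33, b=Δ0−h0·(2M0+M1)/6=112/33
seg 1: a=1, c=M1/2=-13/11, d=(M2−M1)/(6·3)=1/9, b=Δ1−h1·(2M1+M2)/6=73/33
seg 2: a=0, c=M2/2=-2/11, d=(M3−M2)/(6·1)=2/33, b=Δ2−h2·(2M2+M3)/6=-62/33
t_q=1/2 → seg 0, τ=1/2; S=-2+112/33·τ+0·τ²+-13/33·τ³=-31/88

  seg 0: a=-2 b=112/33 c=0 d=-13/33
  seg 1: a=1 b=73/33 c=-13/11 d=1/9
  seg 2: a=0 b=-62/33 c=-2/11 d=2/33
S(1/2) = -31/88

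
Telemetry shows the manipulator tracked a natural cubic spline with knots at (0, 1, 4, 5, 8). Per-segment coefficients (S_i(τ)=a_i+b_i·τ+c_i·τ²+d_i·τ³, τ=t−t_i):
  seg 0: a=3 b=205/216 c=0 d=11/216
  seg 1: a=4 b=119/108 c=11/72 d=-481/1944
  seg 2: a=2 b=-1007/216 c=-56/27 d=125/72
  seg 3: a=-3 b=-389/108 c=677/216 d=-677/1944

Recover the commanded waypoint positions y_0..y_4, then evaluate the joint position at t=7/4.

y_0 = S_0(0) = a_0 = 3
y_1 = S_1(0) = a_1 = 4
y_2 = S_2(0) = a_2 = 2
y_3 = S_3(0) = a_3 = -3
y_4 = S_3(3) = 5
t_q=7/4 is in segment 1 (τ=3/4); S_1(τ)=7385/1536

y_0=3 y_1=4 y_2=2 y_3=-3 y_4=5
S(7/4) = 7385/1536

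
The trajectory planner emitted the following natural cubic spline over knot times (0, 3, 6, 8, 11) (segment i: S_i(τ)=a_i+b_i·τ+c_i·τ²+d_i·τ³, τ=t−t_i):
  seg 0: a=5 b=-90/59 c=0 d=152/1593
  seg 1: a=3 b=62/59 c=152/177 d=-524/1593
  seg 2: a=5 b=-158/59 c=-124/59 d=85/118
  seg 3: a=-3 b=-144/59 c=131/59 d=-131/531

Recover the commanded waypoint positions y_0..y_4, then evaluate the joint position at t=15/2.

y_0=5 y_1=3 y_2=5 y_3=-3 y_4=3
S(15/2) = -1241/944

y_0 = S_0(0) = a_0 = 5
y_1 = S_1(0) = a_1 = 3
y_2 = S_2(0) = a_2 = 5
y_3 = S_3(0) = a_3 = -3
y_4 = S_3(3) = 3
t_q=15/2 is in segment 2 (τ=3/2); S_2(τ)=-1241/944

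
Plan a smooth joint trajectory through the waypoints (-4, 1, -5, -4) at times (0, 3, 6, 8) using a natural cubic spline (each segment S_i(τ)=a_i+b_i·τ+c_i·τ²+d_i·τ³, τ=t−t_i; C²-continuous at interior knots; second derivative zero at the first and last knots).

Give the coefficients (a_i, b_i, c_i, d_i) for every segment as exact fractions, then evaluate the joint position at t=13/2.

  seg 0: a=-4 b=635/222 c=0 d=-265/1998
  seg 1: a=1 b=-80/111 c=-265/222 d=511/1998
  seg 2: a=-5 b=-217/222 c=41/37 d=-41/222
S(13/2) = -3099/592

Δ: Δ0=5/3, Δ1=-2, Δ2=1/2
row 1: diag=12, rhs=-22; c'=1/4, d'=-11/6
row 2: denom=10−3·1/4=37/4; d'=(15−3·-11/6)/(37/4)=82/37
back: M2=82/37
back: M1=-11/6−1/4·82/37=-265/111
M: M0=0, M1=-265/111, M2=82/37, M3=0
seg 0: a=-4, c=M0/2=0, d=(M1−M0)/(6·3)=-265/1998, b=Δ0−h0·(2M0+M1)/6=635/222
seg 1: a=1, c=M1/2=-265/222, d=(M2−M1)/(6·3)=511/1998, b=Δ1−h1·(2M1+M2)/6=-80/111
seg 2: a=-5, c=M2/2=41/37, d=(M3−M2)/(6·2)=-41/222, b=Δ2−h2·(2M2+M3)/6=-217/222
t_q=13/2 → seg 2, τ=1/2; S=-5+-217/222·τ+41/37·τ²+-41/222·τ³=-3099/592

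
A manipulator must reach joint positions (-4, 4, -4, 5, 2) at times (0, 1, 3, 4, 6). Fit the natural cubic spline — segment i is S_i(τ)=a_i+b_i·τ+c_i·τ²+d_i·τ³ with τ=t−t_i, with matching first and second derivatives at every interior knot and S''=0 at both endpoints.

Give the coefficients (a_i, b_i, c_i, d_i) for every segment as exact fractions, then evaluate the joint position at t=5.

  seg 0: a=-4 b=695/62 c=0 d=-199/62
  seg 1: a=4 b=49/31 c=-597/62 d=106/31
  seg 2: a=-4 b=127/31 c=675/62 d=-371/62
  seg 3: a=5 b=491/62 c=-219/31 d=73/62
S(5) = 218/31

Δ: Δ0=8, Δ1=-4, Δ2=9, Δ3=-3/2
row 1: diag=6, rhs=-72; c'=1/3, d'=-12
row 2: denom=6−2·1/3=16/3; d'=(78−2·-12)/(16/3)=153/8
row 3: denom=6−1·3/16=93/16; d'=(-63−1·153/8)/(93/16)=-438/31
back: M3=-438/31
back: M2=153/8−3/16·-438/31=675/31
back: M1=-12−1/3·675/31=-597/31
M: M0=0, M1=-597/31, M2=675/31, M3=-438/31, M4=0
seg 0: a=-4, c=M0/2=0, d=(M1−M0)/(6·1)=-199/62, b=Δ0−h0·(2M0+M1)/6=695/62
seg 1: a=4, c=M1/2=-597/62, d=(M2−M1)/(6·2)=106/31, b=Δ1−h1·(2M1+M2)/6=49/31
seg 2: a=-4, c=M2/2=675/62, d=(M3−M2)/(6·1)=-371/62, b=Δ2−h2·(2M2+M3)/6=127/31
seg 3: a=5, c=M3/2=-219/31, d=(M4−M3)/(6·2)=73/62, b=Δ3−h3·(2M3+M4)/6=491/62
t_q=5 → seg 3, τ=1; S=5+491/62·τ+-219/31·τ²+73/62·τ³=218/31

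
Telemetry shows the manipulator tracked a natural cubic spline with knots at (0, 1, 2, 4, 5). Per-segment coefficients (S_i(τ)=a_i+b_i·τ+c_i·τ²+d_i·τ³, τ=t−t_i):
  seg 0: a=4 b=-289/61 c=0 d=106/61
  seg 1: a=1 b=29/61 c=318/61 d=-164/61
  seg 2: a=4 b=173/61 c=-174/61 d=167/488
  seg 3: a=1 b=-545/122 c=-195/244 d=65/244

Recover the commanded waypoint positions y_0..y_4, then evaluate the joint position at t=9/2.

y_0=4 y_1=1 y_2=4 y_3=1 y_4=-4
S(9/2) = -2733/1952

y_0 = S_0(0) = a_0 = 4
y_1 = S_1(0) = a_1 = 1
y_2 = S_2(0) = a_2 = 4
y_3 = S_3(0) = a_3 = 1
y_4 = S_3(1) = -4
t_q=9/2 is in segment 3 (τ=1/2); S_3(τ)=-2733/1952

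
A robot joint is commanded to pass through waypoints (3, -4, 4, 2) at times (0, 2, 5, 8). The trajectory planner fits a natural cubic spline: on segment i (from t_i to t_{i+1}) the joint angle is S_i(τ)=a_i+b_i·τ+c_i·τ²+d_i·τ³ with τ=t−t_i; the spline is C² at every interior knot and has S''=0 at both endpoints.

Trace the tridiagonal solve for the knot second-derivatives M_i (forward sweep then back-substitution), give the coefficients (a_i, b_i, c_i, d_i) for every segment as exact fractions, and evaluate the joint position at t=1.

  seg 0: a=3 b=-371/74 c=0 d=14/37
  seg 1: a=-4 b=-35/74 c=84/37 d=-815/1998
  seg 2: a=4 b=79/37 c=-311/222 d=311/1998
S(1) = -121/74

Δ: Δ0=-7/2, Δ1=8/3, Δ2=-2/3
row 1: diag=10, rhs=37; c'=3/10, d'=37/10
row 2: denom=12−3·3/10=111/10; d'=(-20−3·37/10)/(111/10)=-311/111
back: M2=-311/111
back: M1=37/10−3/10·-311/111=168/37
M: M0=0, M1=168/37, M2=-311/111, M3=0
seg 0: a=3, c=M0/2=0, d=(M1−M0)/(6·2)=14/37, b=Δ0−h0·(2M0+M1)/6=-371/74
seg 1: a=-4, c=M1/2=84/37, d=(M2−M1)/(6·3)=-815/1998, b=Δ1−h1·(2M1+M2)/6=-35/74
seg 2: a=4, c=M2/2=-311/222, d=(M3−M2)/(6·3)=311/1998, b=Δ2−h2·(2M2+M3)/6=79/37
t_q=1 → seg 0, τ=1; S=3+-371/74·τ+0·τ²+14/37·τ³=-121/74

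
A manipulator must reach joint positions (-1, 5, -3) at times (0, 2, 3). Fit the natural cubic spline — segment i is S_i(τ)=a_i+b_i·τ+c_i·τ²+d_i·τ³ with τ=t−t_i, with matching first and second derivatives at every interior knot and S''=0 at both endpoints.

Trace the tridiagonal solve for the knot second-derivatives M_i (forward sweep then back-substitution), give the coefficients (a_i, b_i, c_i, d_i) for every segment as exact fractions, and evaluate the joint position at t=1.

  seg 0: a=-1 b=20/3 c=0 d=-11/12
  seg 1: a=5 b=-13/3 c=-11/2 d=11/6
S(1) = 19/4

Δ: Δ0=3, Δ1=-8
row 1: diag=6, rhs=-66; c'=1/6, d'=-11
back: M1=-11
M: M0=0, M1=-11, M2=0
seg 0: a=-1, c=M0/2=0, d=(M1−M0)/(6·2)=-11/12, b=Δ0−h0·(2M0+M1)/6=20/3
seg 1: a=5, c=M1/2=-11/2, d=(M2−M1)/(6·1)=11/6, b=Δ1−h1·(2M1+M2)/6=-13/3
t_q=1 → seg 0, τ=1; S=-1+20/3·τ+0·τ²+-11/12·τ³=19/4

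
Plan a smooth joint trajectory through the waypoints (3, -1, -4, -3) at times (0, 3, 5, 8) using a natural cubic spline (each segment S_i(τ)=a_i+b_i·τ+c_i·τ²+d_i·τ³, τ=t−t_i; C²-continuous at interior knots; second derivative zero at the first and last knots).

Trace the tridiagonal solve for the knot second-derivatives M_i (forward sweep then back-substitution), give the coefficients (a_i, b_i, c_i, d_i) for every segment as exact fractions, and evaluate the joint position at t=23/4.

Δ: Δ0=-4/3, Δ1=-3/2, Δ2=1/3
row 1: diag=10, rhs=-1; c'=1/5, d'=-1/10
row 2: denom=10−2·1/5=48/5; d'=(11−2·-1/10)/(48/5)=7/6
back: M2=7/6
back: M1=-1/10−1/5·7/6=-1/3
M: M0=0, M1=-1/3, M2=7/6, M3=0
seg 0: a=3, c=M0/2=0, d=(M1−M0)/(6·3)=-1/54, b=Δ0−h0·(2M0+M1)/6=-7/6
seg 1: a=-1, c=M1/2=-1/6, d=(M2−M1)/(6·2)=1/8, b=Δ1−h1·(2M1+M2)/6=-5/3
seg 2: a=-4, c=M2/2=7/12, d=(M3−M2)/(6·3)=-7/108, b=Δ2−h2·(2M2+M3)/6=-5/6
t_q=23/4 → seg 2, τ=3/4; S=-4+-5/6·τ+7/12·τ²+-7/108·τ³=-1107/256

  seg 0: a=3 b=-7/6 c=0 d=-1/54
  seg 1: a=-1 b=-5/3 c=-1/6 d=1/8
  seg 2: a=-4 b=-5/6 c=7/12 d=-7/108
S(23/4) = -1107/256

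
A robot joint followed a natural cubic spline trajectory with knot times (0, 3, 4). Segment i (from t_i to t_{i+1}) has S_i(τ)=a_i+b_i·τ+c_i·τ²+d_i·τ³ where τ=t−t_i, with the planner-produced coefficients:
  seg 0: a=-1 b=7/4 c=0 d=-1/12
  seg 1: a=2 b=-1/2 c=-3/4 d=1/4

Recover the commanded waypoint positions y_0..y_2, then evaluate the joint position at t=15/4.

y_0 = S_0(0) = a_0 = -1
y_1 = S_1(0) = a_1 = 2
y_2 = S_1(1) = 1
t_q=15/4 is in segment 1 (τ=3/4); S_1(τ)=335/256

y_0=-1 y_1=2 y_2=1
S(15/4) = 335/256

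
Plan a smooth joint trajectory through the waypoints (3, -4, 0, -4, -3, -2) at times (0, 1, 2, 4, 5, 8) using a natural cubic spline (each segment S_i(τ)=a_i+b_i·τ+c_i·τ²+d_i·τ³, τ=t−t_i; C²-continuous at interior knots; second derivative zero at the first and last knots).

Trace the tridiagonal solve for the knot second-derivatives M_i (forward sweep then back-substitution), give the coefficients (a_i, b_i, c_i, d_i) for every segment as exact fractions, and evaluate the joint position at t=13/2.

Δ: Δ0=-7, Δ1=4, Δ2=-2, Δ3=1, Δ4=1/3
row 1: diag=4, rhs=66; c'=1/4, d'=33/2
row 2: denom=6−1·1/4=23/4; d'=(-36−1·33/2)/(23/4)=-210/23
row 3: denom=6−2·8/23=122/23; d'=(18−2·-210/23)/(122/23)=417/61
row 4: denom=8−1·23/122=953/122; d'=(-4−1·417/61)/(953/122)=-1322/953
back: M4=-1322/953
back: M3=417/61−23/122·-1322/953=6764/953
back: M2=-210/23−8/23·6764/953=-11054/953
back: M1=33/2−1/4·-11054/953=18488/953
M: M0=0, M1=18488/953, M2=-11054/953, M3=6764/953, M4=-1322/953, M5=0
seg 0: a=3, c=M0/2=0, d=(M1−M0)/(6·1)=9244/2859, b=Δ0−h0·(2M0+M1)/6=-29257/2859
seg 1: a=-4, c=M1/2=9244/953, d=(M2−M1)/(6·1)=-14771/2859, b=Δ1−h1·(2M1+M2)/6=-1525/2859
seg 2: a=0, c=M2/2=-5527/953, d=(M3−M2)/(6·2)=8909/5718, b=Δ2−h2·(2M2+M3)/6=9626/2859
seg 3: a=-4, c=M3/2=3382/953, d=(M4−M3)/(6·1)=-4043/2859, b=Δ3−h3·(2M3+M4)/6=-3244/2859
seg 4: a=-3, c=M4/2=-661/953, d=(M5−M4)/(6·3)=661/8577, b=Δ4−h4·(2M4+M5)/6=4919/2859
t_q=13/2 → seg 4, τ=3/2; S=-3+4919/2859·τ+-661/953·τ²+661/8577·τ³=-13111/7624

  seg 0: a=3 b=-29257/2859 c=0 d=9244/2859
  seg 1: a=-4 b=-1525/2859 c=9244/953 d=-14771/2859
  seg 2: a=0 b=9626/2859 c=-5527/953 d=8909/5718
  seg 3: a=-4 b=-3244/2859 c=3382/953 d=-4043/2859
  seg 4: a=-3 b=4919/2859 c=-661/953 d=661/8577
S(13/2) = -13111/7624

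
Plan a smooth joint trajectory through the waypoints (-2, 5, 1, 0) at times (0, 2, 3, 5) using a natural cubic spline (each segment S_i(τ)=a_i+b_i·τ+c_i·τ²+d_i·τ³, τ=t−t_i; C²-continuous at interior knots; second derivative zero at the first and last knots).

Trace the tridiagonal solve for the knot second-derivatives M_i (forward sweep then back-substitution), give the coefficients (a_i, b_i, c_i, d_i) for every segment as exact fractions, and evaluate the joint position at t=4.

  seg 0: a=-2 b=439/70 c=0 d=-97/140
  seg 1: a=5 b=-143/70 c=-291/70 d=11/5
  seg 2: a=1 b=-263/70 c=171/70 d=-57/140
S(4) = -101/140

Δ: Δ0=7/2, Δ1=-4, Δ2=-1/2
row 1: diag=6, rhs=-45; c'=1/6, d'=-15/2
row 2: denom=6−1·1/6=35/6; d'=(21−1·-15/2)/(35/6)=171/35
back: M2=171/35
back: M1=-15/2−1/6·171/35=-291/35
M: M0=0, M1=-291/35, M2=171/35, M3=0
seg 0: a=-2, c=M0/2=0, d=(M1−M0)/(6·2)=-97/140, b=Δ0−h0·(2M0+M1)/6=439/70
seg 1: a=5, c=M1/2=-291/70, d=(M2−M1)/(6·1)=11/5, b=Δ1−h1·(2M1+M2)/6=-143/70
seg 2: a=1, c=M2/2=171/70, d=(M3−M2)/(6·2)=-57/140, b=Δ2−h2·(2M2+M3)/6=-263/70
t_q=4 → seg 2, τ=1; S=1+-263/70·τ+171/70·τ²+-57/140·τ³=-101/140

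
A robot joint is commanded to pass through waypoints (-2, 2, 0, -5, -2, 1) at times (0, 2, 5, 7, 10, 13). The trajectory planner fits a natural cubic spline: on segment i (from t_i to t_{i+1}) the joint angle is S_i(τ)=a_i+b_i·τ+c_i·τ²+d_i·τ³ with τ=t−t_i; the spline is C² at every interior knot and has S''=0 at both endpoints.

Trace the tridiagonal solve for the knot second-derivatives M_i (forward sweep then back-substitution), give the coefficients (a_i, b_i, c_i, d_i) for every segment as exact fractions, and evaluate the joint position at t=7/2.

Δ: Δ0=2, Δ1=-2/3, Δ2=-5/2, Δ3=1, Δ4=1
row 1: diag=10, rhs=-16; c'=3/10, d'=-8/5
row 2: denom=10−3·3/10=91/10; d'=(-11−3·-8/5)/(91/10)=-62/91
row 3: denom=10−2·20/91=870/91; d'=(21−2·-62/91)/(870/91)=407/174
row 4: denom=12−3·91/290=3207/290; d'=(0−3·407/174)/(3207/290)=-2035/3207
back: M4=-2035/3207
back: M3=407/174−91/290·-2035/3207=8140/3207
back: M2=-62/91−20/91·8140/3207=-3974/3207
back: M1=-8/5−3/10·-3974/3207=-1313/1069
M: M0=0, M1=-1313/1069, M2=-3974/3207, M3=8140/3207, M4=-2035/3207, M5=0
seg 0: a=-2, c=M0/2=0, d=(M1−M0)/(6·2)=-1313/12828, b=Δ0−h0·(2M0+M1)/6=7727/3207
seg 1: a=2, c=M1/2=-1313/2138, d=(M2−M1)/(6·3)=-35/57726, b=Δ1−h1·(2M1+M2)/6=3788/3207
seg 2: a=0, c=M2/2=-1987/3207, d=(M3−M2)/(6·2)=673/2138, b=Δ2−h2·(2M2+M3)/6=-16163/6414
seg 3: a=-5, c=M3/2=4070/3207, d=(M4−M3)/(6·3)=-10175/57726, b=Δ3−h3·(2M3+M4)/6=-7831/6414
seg 4: a=-2, c=M4/2=-2035/6414, d=(M5−M4)/(6·3)=2035/57726, b=Δ4−h4·(2M4+M5)/6=5242/3207
t_q=7/2 → seg 1, τ=3/2; S=2+3788/3207·τ+-1313/2138·τ²+-35/57726·τ³=40843/17104

  seg 0: a=-2 b=7727/3207 c=0 d=-1313/12828
  seg 1: a=2 b=3788/3207 c=-1313/2138 d=-35/57726
  seg 2: a=0 b=-16163/6414 c=-1987/3207 d=673/2138
  seg 3: a=-5 b=-7831/6414 c=4070/3207 d=-10175/57726
  seg 4: a=-2 b=5242/3207 c=-2035/6414 d=2035/57726
S(7/2) = 40843/17104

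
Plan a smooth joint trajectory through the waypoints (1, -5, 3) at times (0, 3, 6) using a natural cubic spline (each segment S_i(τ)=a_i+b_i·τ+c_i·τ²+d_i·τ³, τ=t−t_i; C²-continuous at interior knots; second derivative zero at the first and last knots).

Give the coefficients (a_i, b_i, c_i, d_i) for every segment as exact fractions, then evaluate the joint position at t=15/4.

  seg 0: a=1 b=-19/6 c=0 d=7/54
  seg 1: a=-5 b=1/3 c=7/6 d=-7/54
S(15/4) = -531/128

Δ: Δ0=-2, Δ1=8/3
row 1: diag=12, rhs=28; c'=1/4, d'=7/3
back: M1=7/3
M: M0=0, M1=7/3, M2=0
seg 0: a=1, c=M0/2=0, d=(M1−M0)/(6·3)=7/54, b=Δ0−h0·(2M0+M1)/6=-19/6
seg 1: a=-5, c=M1/2=7/6, d=(M2−M1)/(6·3)=-7/54, b=Δ1−h1·(2M1+M2)/6=1/3
t_q=15/4 → seg 1, τ=3/4; S=-5+1/3·τ+7/6·τ²+-7/54·τ³=-531/128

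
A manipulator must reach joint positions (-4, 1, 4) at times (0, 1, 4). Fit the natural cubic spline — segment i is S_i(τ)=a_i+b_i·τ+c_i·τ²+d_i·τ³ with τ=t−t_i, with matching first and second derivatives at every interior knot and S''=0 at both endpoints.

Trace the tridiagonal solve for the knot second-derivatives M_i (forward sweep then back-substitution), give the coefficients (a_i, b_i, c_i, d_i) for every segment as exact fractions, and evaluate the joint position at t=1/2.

Δ: Δ0=5, Δ1=1
row 1: diag=8, rhs=-24; c'=3/8, d'=-3
back: M1=-3
M: M0=0, M1=-3, M2=0
seg 0: a=-4, c=M0/2=0, d=(M1−M0)/(6·1)=-1/2, b=Δ0−h0·(2M0+M1)/6=11/2
seg 1: a=1, c=M1/2=-3/2, d=(M2−M1)/(6·3)=1/6, b=Δ1−h1·(2M1+M2)/6=4
t_q=1/2 → seg 0, τ=1/2; S=-4+11/2·τ+0·τ²+-1/2·τ³=-21/16

  seg 0: a=-4 b=11/2 c=0 d=-1/2
  seg 1: a=1 b=4 c=-3/2 d=1/6
S(1/2) = -21/16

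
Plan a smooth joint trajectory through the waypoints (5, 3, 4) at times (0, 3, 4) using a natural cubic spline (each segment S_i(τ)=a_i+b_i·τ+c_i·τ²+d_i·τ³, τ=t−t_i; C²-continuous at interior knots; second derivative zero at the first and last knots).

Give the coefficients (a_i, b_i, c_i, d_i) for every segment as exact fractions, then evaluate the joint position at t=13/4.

Δ: Δ0=-2/3, Δ1=1
row 1: diag=8, rhs=10; c'=1/8, d'=5/4
back: M1=5/4
M: M0=0, M1=5/4, M2=0
seg 0: a=5, c=M0/2=0, d=(M1−M0)/(6·3)=5/72, b=Δ0−h0·(2M0+M1)/6=-31/24
seg 1: a=3, c=M1/2=5/8, d=(M2−M1)/(6·1)=-5/24, b=Δ1−h1·(2M1+M2)/6=7/12
t_q=13/4 → seg 1, τ=1/4; S=3+7/12·τ+5/8·τ²+-5/24·τ³=1629/512

  seg 0: a=5 b=-31/24 c=0 d=5/72
  seg 1: a=3 b=7/12 c=5/8 d=-5/24
S(13/4) = 1629/512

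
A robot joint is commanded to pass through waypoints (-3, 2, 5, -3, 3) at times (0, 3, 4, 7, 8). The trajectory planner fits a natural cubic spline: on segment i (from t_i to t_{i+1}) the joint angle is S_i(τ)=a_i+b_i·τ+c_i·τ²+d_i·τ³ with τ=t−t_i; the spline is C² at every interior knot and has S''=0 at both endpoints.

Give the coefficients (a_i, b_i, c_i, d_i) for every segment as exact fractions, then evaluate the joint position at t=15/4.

Δ: Δ0=5/3, Δ1=3, Δ2=-8/3, Δ3=6
row 1: diag=8, rhs=8; c'=1/8, d'=1
row 2: denom=8−1·1/8=63/8; d'=(-34−1·1)/(63/8)=-40/9
row 3: denom=8−3·8/21=48/7; d'=(52−3·-40/9)/(48/7)=343/36
back: M3=343/36
back: M2=-40/9−8/21·343/36=-218/27
back: M1=1−1/8·-218/27=217/108
M: M0=0, M1=217/108, M2=-218/27, M3=343/36, M4=0
seg 0: a=-3, c=M0/2=0, d=(M1−M0)/(6·3)=217/1944, b=Δ0−h0·(2M0+M1)/6=143/216
seg 1: a=2, c=M1/2=217/216, d=(M2−M1)/(6·1)=-121/72, b=Δ1−h1·(2M1+M2)/6=397/108
seg 2: a=5, c=M2/2=-109/27, d=(M3−M2)/(6·3)=1901/1944, b=Δ2−h2·(2M2+M3)/6=139/216
seg 3: a=-3, c=M3/2=343/72, d=(M4−M3)/(6·1)=-343/216, b=Δ3−h3·(2M3+M4)/6=305/108
t_q=15/4 → seg 1, τ=3/4; S=2+397/108·τ+217/216·τ²+-121/72·τ³=21257/4608

  seg 0: a=-3 b=143/216 c=0 d=217/1944
  seg 1: a=2 b=397/108 c=217/216 d=-121/72
  seg 2: a=5 b=139/216 c=-109/27 d=1901/1944
  seg 3: a=-3 b=305/108 c=343/72 d=-343/216
S(15/4) = 21257/4608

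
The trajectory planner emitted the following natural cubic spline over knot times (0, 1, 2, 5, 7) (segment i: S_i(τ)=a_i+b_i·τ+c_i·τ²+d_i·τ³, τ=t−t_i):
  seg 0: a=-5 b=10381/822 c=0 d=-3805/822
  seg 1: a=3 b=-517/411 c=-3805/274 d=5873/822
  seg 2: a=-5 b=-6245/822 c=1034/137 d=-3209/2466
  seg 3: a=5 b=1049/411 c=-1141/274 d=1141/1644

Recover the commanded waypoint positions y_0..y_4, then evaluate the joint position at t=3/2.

y_0=-5 y_1=3 y_2=-5 y_3=5 y_4=-1
S(3/2) = -455/2192

y_0 = S_0(0) = a_0 = -5
y_1 = S_1(0) = a_1 = 3
y_2 = S_2(0) = a_2 = -5
y_3 = S_3(0) = a_3 = 5
y_4 = S_3(2) = -1
t_q=3/2 is in segment 1 (τ=1/2); S_1(τ)=-455/2192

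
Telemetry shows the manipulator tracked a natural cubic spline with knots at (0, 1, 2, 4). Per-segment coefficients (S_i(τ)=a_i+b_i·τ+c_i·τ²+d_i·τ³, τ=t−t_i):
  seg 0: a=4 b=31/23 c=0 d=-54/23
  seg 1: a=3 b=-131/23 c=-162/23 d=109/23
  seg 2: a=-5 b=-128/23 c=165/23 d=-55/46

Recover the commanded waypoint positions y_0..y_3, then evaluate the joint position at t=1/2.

y_0=4 y_1=3 y_2=-5 y_3=3
S(1/2) = 403/92

y_0 = S_0(0) = a_0 = 4
y_1 = S_1(0) = a_1 = 3
y_2 = S_2(0) = a_2 = -5
y_3 = S_2(2) = 3
t_q=1/2 is in segment 0 (τ=1/2); S_0(τ)=403/92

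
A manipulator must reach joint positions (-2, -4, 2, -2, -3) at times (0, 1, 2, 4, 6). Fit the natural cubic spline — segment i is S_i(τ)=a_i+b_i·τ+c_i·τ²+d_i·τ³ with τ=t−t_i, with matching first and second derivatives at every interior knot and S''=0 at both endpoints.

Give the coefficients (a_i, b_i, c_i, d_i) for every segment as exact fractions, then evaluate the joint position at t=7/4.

  seg 0: a=-2 b=-755/168 c=0 d=419/168
  seg 1: a=-4 b=251/84 c=419/56 d=-751/168
  seg 2: a=2 b=109/24 c=-83/14 d=893/672
  seg 3: a=-2 b=-271/84 c=229/112 d=-229/672
S(7/4) = 2021/3584

Δ: Δ0=-2, Δ1=6, Δ2=-2, Δ3=-1/2
row 1: diag=4, rhs=48; c'=1/4, d'=12
row 2: denom=6−1·1/4=23/4; d'=(-48−1·12)/(23/4)=-240/23
row 3: denom=8−2·8/23=168/23; d'=(9−2·-240/23)/(168/23)=229/56
back: M3=229/56
back: M2=-240/23−8/23·229/56=-83/7
back: M1=12−1/4·-83/7=419/28
M: M0=0, M1=419/28, M2=-83/7, M3=229/56, M4=0
seg 0: a=-2, c=M0/2=0, d=(M1−M0)/(6·1)=419/168, b=Δ0−h0·(2M0+M1)/6=-755/168
seg 1: a=-4, c=M1/2=419/56, d=(M2−M1)/(6·1)=-751/168, b=Δ1−h1·(2M1+M2)/6=251/84
seg 2: a=2, c=M2/2=-83/14, d=(M3−M2)/(6·2)=893/672, b=Δ2−h2·(2M2+M3)/6=109/24
seg 3: a=-2, c=M3/2=229/112, d=(M4−M3)/(6·2)=-229/672, b=Δ3−h3·(2M3+M4)/6=-271/84
t_q=7/4 → seg 1, τ=3/4; S=-4+251/84·τ+419/56·τ²+-751/168·τ³=2021/3584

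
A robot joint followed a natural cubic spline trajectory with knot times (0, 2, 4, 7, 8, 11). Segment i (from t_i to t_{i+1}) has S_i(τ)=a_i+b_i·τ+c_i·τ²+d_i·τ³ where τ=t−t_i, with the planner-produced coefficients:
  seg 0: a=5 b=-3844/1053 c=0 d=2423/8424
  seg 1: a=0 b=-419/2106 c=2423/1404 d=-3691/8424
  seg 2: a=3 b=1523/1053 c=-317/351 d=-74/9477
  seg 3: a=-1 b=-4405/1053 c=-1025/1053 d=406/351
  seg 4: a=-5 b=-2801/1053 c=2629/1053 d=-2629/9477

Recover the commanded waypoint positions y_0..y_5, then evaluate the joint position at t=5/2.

y_0 = S_0(0) = a_0 = 5
y_1 = S_1(0) = a_1 = 0
y_2 = S_2(0) = a_2 = 3
y_3 = S_3(0) = a_3 = -1
y_4 = S_4(0) = a_4 = -5
y_5 = S_4(3) = 2
t_q=5/2 is in segment 1 (τ=1/2); S_1(τ)=479/1728

y_0=5 y_1=0 y_2=3 y_3=-1 y_4=-5 y_5=2
S(5/2) = 479/1728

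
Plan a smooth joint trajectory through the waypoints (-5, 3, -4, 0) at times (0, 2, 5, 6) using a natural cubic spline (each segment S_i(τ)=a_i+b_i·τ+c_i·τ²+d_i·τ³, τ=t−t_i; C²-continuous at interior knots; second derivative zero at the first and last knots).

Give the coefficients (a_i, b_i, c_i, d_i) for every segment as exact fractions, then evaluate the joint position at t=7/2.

Δ: Δ0=4, Δ1=-7/3, Δ2=4
row 1: diag=10, rhs=-38; c'=3/10, d'=-19/5
row 2: denom=8−3·3/10=71/10; d'=(38−3·-19/5)/(71/10)=494/71
back: M2=494/71
back: M1=-19/5−3/10·494/71=-418/71
M: M0=0, M1=-418/71, M2=494/71, M3=0
seg 0: a=-5, c=M0/2=0, d=(M1−M0)/(6·2)=-209/426, b=Δ0−h0·(2M0+M1)/6=1270/213
seg 1: a=3, c=M1/2=-209/71, d=(M2−M1)/(6·3)=152/213, b=Δ1−h1·(2M1+M2)/6=16/213
seg 2: a=-4, c=M2/2=247/71, d=(M3−M2)/(6·1)=-247/213, b=Δ2−h2·(2M2+M3)/6=358/213
t_q=7/2 → seg 1, τ=3/2; S=3+16/213·τ+-209/71·τ²+152/213·τ³=-313/284

  seg 0: a=-5 b=1270/213 c=0 d=-209/426
  seg 1: a=3 b=16/213 c=-209/71 d=152/213
  seg 2: a=-4 b=358/213 c=247/71 d=-247/213
S(7/2) = -313/284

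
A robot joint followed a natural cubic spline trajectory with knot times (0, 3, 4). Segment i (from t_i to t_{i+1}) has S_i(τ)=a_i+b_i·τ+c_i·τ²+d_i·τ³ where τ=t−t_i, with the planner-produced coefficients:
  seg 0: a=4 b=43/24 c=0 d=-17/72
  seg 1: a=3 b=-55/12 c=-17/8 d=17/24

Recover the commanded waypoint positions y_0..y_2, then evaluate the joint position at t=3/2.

y_0=4 y_1=3 y_2=-3
S(3/2) = 377/64

y_0 = S_0(0) = a_0 = 4
y_1 = S_1(0) = a_1 = 3
y_2 = S_1(1) = -3
t_q=3/2 is in segment 0 (τ=3/2); S_0(τ)=377/64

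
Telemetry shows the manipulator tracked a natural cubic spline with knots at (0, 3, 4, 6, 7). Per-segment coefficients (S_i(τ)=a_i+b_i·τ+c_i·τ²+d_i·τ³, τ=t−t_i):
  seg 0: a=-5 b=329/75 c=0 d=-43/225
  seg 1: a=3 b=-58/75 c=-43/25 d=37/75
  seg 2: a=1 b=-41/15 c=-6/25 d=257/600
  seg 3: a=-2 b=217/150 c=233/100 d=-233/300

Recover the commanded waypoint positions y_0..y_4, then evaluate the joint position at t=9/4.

y_0 = S_0(0) = a_0 = -5
y_1 = S_1(0) = a_1 = 3
y_2 = S_2(0) = a_2 = 1
y_3 = S_3(0) = a_3 = -2
y_4 = S_3(1) = 1
t_q=9/4 is in segment 0 (τ=9/4); S_0(τ)=4309/1600

y_0=-5 y_1=3 y_2=1 y_3=-2 y_4=1
S(9/4) = 4309/1600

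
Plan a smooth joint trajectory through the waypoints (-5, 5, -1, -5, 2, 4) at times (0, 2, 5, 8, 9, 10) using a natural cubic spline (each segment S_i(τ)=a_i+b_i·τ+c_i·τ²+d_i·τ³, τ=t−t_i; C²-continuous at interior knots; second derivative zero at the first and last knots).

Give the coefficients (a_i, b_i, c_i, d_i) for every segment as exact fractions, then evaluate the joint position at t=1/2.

  seg 0: a=-5 b=19543/3081 c=0 d=-2069/6162
  seg 1: a=5 b=7129/3081 c=-2069/1027 d=410/2133
  seg 2: a=-1 b=-14123/3081 c=-877/3081 d=12646/27729
  seg 3: a=-5 b=18553/3081 c=3923/1027 d=-8755/3081
  seg 4: a=2 b=15826/3081 c=-4832/1027 d=4832/3081
S(1/2) = -30735/16432

Δ: Δ0=5, Δ1=-2, Δ2=-4/3, Δ3=7, Δ4=2
row 1: diag=10, rhs=-42; c'=3/10, d'=-21/5
row 2: denom=12−3·3/10=111/10; d'=(4−3·-21/5)/(111/10)=166/111
row 3: denom=8−3·10/37=266/37; d'=(50−3·166/111)/(266/37)=842/133
row 4: denom=4−1·37/266=1027/266; d'=(-30−1·842/133)/(1027/266)=-9664/1027
back: M4=-9664/1027
back: M3=842/133−37/266·-9664/1027=7846/1027
back: M2=166/111−10/37·7846/1027=-1754/3081
back: M1=-21/5−3/10·-1754/3081=-4138/1027
M: M0=0, M1=-4138/1027, M2=-1754/3081, M3=7846/1027, M4=-9664/1027, M5=0
seg 0: a=-5, c=M0/2=0, d=(M1−M0)/(6·2)=-2069/6162, b=Δ0−h0·(2M0+M1)/6=19543/3081
seg 1: a=5, c=M1/2=-2069/1027, d=(M2−M1)/(6·3)=410/2133, b=Δ1−h1·(2M1+M2)/6=7129/3081
seg 2: a=-1, c=M2/2=-877/3081, d=(M3−M2)/(6·3)=12646/27729, b=Δ2−h2·(2M2+M3)/6=-14123/3081
seg 3: a=-5, c=M3/2=3923/1027, d=(M4−M3)/(6·1)=-8755/3081, b=Δ3−h3·(2M3+M4)/6=18553/3081
seg 4: a=2, c=M4/2=-4832/1027, d=(M5−M4)/(6·1)=4832/3081, b=Δ4−h4·(2M4+M5)/6=15826/3081
t_q=1/2 → seg 0, τ=1/2; S=-5+19543/3081·τ+0·τ²+-2069/6162·τ³=-30735/16432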